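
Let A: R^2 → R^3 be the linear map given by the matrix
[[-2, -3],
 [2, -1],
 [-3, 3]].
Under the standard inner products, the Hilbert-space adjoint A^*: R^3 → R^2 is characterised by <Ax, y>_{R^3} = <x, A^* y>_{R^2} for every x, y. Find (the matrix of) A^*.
A^* = A^T =
[[-2, 2, -3],
 [-3, -1, 3]]

For real matrices with standard dot products, the defining identity <Ax, y> = <x, A^* y> gives (Ax)^T y = x^T (A^*) y, i.e. x^T A^T y = x^T (A^*) y. Since this holds for all x, y, we must have A^* = A^T. Therefore
A^* =
[[-2, 2, -3],
 [-3, -1, 3]].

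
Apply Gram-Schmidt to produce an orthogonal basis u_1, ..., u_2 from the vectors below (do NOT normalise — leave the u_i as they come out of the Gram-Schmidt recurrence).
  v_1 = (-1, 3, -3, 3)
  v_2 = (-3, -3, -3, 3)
Orthogonal basis:
  u_1 = (-1, 3, -3, 3)
  u_2 = (-18/7, -30/7, -12/7, 12/7)

Apply the Gram-Schmidt recurrence
  u_1 = v_1
  u_i = v_i − Σ_{j<i} ((v_i · u_j) / (u_j · u_j)) · u_j.

Step by step this gives:
  u_1 = (-1, 3, -3, 3)
  u_2 = (-18/7, -30/7, -12/7, 12/7)

Orthogonality check:
  u_2 · u_1 = 0 (should be 0)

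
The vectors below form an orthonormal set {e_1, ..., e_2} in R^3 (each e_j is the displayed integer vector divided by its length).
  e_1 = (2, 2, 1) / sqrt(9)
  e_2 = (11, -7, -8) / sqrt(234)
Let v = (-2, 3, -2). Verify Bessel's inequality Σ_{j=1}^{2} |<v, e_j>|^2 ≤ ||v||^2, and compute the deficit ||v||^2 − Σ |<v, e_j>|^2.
Σ |<v, e_j>|^2 = 81/26; ||v||^2 = 17; deficit = 361/26

Write each e_j = u_j / sqrt(<u_j, u_j>) where u_j is the displayed integer vector. Then <v, e_j> = <v, u_j> / sqrt(<u_j, u_j>), so |<v, e_j>|^2 = <v, u_j>^2 / <u_j, u_j>.
Coefficients: <v, e_1> = 0/sqrt(9), <v, e_2> = -27/sqrt(234).
Square and sum: Σ |<v, e_j>|^2 = 81/26.
Compute ||v||^2 = v·v = 17.
Deficit = 17 − 81/26 = 361/26 ≥ 0, confirming Bessel's inequality. (The deficit equals ||v − Σ <v,e_j> e_j||^2, the squared distance from v to span{e_j}.)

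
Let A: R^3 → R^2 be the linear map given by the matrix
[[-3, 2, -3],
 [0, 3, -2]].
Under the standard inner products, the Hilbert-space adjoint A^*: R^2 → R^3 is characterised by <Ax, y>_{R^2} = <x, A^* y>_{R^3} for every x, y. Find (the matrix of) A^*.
A^* = A^T =
[[-3, 0],
 [2, 3],
 [-3, -2]]

For real matrices with standard dot products, the defining identity <Ax, y> = <x, A^* y> gives (Ax)^T y = x^T (A^*) y, i.e. x^T A^T y = x^T (A^*) y. Since this holds for all x, y, we must have A^* = A^T. Therefore
A^* =
[[-3, 0],
 [2, 3],
 [-3, -2]].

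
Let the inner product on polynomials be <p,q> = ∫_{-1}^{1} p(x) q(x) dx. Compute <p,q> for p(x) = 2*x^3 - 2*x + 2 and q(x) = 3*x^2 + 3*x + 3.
<p,q> = 72/5

Expand the product: p(x)·q(x) = 6*x^5 + 6*x^4 + 6.
∫_{-1}^{1} of each monomial x^k gives [2/(k+1) if k even, 0 if k odd]. Integrating term-by-term (or equivalently evaluating the antiderivative F(x) = x^6 + 6*x^5/5 + 6*x at the endpoints):
  F(1) − F(−1) = 41/5 − (-31/5) = 72/5.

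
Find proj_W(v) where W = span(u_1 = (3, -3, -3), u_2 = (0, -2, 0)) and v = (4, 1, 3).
proj_W(v) = (1/2, 1, -1/2)

Set up U = [u_1 | ... | u_2] ∈ R^(3×2). The projector onto W = col(U) is P = U (U^T U)^(-1) U^T.
Compute U^T U =
  [27, 6]
  [6, 4],
and U^T v = (0, -2).
Solve U^T U · c = U^T v for the coefficients: c = (1/6, -3/4). The projection is proj_W(v) = U c.
Check: (v - proj_W(v)) · u_1 = 0  (should be 0).
Check: (v - proj_W(v)) · u_2 = 0  (should be 0).
Result: proj_W(v) = (1/2, 1, -1/2).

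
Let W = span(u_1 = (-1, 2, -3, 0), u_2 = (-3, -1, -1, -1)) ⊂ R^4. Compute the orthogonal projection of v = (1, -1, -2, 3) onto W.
proj_W(v) = (3/4, 75/76, -45/76, 27/76)

Set up U = [u_1 | ... | u_2] ∈ R^(4×2). The projector onto W = col(U) is P = U (U^T U)^(-1) U^T.
Compute U^T U =
  [14, 4]
  [4, 12],
and U^T v = (3, -3).
Solve U^T U · c = U^T v for the coefficients: c = (6/19, -27/76). The projection is proj_W(v) = U c.
Check: (v - proj_W(v)) · u_1 = 0  (should be 0).
Check: (v - proj_W(v)) · u_2 = 0  (should be 0).
Result: proj_W(v) = (3/4, 75/76, -45/76, 27/76).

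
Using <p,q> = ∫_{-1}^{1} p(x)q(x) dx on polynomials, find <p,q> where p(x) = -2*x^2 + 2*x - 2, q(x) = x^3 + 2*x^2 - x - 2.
<p,q> = 88/15

Expand the product: p(x)·q(x) = -2*x^5 - 2*x^4 + 4*x^3 - 2*x^2 - 2*x + 4.
∫_{-1}^{1} of each monomial x^k gives [2/(k+1) if k even, 0 if k odd]. Integrating term-by-term (or equivalently evaluating the antiderivative F(x) = -x^6/3 - 2*x^5/5 + x^4 - 2*x^3/3 - x^2 + 4*x at the endpoints):
  F(1) − F(−1) = 13/5 − (-49/15) = 88/15.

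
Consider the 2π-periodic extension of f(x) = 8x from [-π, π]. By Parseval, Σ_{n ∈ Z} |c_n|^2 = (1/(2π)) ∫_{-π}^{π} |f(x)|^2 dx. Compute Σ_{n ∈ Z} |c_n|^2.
Σ |c_n|^2 = 64π^2/3

Expand and integrate term by term over [-π, π]:
  ∫ (8x)^2 dx = 64·(2π^3/3); ∫ 2·8·(0)·x dx = 0 (odd integrand); ∫ 0^2 dx = 0·2π.
So (1/(2π)) ∫_{-π}^{π} (8x)^2 dx = 64π^2/3 + 0 = 64π^2/3.
Parseval ⇒ Σ |c_n|^2 = 64π^2/3.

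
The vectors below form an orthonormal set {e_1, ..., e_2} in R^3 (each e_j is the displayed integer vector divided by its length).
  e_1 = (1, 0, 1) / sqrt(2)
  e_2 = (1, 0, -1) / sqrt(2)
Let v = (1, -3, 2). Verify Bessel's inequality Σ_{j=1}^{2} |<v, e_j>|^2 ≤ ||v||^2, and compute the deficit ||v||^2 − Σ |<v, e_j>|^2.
Σ |<v, e_j>|^2 = 5; ||v||^2 = 14; deficit = 9

Write each e_j = u_j / sqrt(<u_j, u_j>) where u_j is the displayed integer vector. Then <v, e_j> = <v, u_j> / sqrt(<u_j, u_j>), so |<v, e_j>|^2 = <v, u_j>^2 / <u_j, u_j>.
Coefficients: <v, e_1> = 3/sqrt(2), <v, e_2> = -1/sqrt(2).
Square and sum: Σ |<v, e_j>|^2 = 5.
Compute ||v||^2 = v·v = 14.
Deficit = 14 − 5 = 9 ≥ 0, confirming Bessel's inequality. (The deficit equals ||v − Σ <v,e_j> e_j||^2, the squared distance from v to span{e_j}.)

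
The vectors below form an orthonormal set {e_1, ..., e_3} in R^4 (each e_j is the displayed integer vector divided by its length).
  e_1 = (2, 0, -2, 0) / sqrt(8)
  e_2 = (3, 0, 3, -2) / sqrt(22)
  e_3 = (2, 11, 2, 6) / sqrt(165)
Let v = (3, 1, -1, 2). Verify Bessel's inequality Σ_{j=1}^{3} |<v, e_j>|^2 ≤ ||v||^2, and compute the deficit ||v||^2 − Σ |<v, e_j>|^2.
Σ |<v, e_j>|^2 = 63/5; ||v||^2 = 15; deficit = 12/5

Write each e_j = u_j / sqrt(<u_j, u_j>) where u_j is the displayed integer vector. Then <v, e_j> = <v, u_j> / sqrt(<u_j, u_j>), so |<v, e_j>|^2 = <v, u_j>^2 / <u_j, u_j>.
Coefficients: <v, e_1> = 8/sqrt(8), <v, e_2> = 2/sqrt(22), <v, e_3> = 27/sqrt(165).
Square and sum: Σ |<v, e_j>|^2 = 63/5.
Compute ||v||^2 = v·v = 15.
Deficit = 15 − 63/5 = 12/5 ≥ 0, confirming Bessel's inequality. (The deficit equals ||v − Σ <v,e_j> e_j||^2, the squared distance from v to span{e_j}.)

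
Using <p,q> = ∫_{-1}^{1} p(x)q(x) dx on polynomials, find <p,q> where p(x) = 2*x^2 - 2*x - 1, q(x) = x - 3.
<p,q> = 2/3

Expand the product: p(x)·q(x) = 2*x^3 - 8*x^2 + 5*x + 3.
∫_{-1}^{1} of each monomial x^k gives [2/(k+1) if k even, 0 if k odd]. Integrating term-by-term (or equivalently evaluating the antiderivative F(x) = x^4/2 - 8*x^3/3 + 5*x^2/2 + 3*x at the endpoints):
  F(1) − F(−1) = 10/3 − (8/3) = 2/3.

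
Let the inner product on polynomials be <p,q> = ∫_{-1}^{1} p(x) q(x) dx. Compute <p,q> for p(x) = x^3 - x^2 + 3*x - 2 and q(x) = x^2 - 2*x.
<p,q> = -98/15

Expand the product: p(x)·q(x) = x^5 - 3*x^4 + 5*x^3 - 8*x^2 + 4*x.
∫_{-1}^{1} of each monomial x^k gives [2/(k+1) if k even, 0 if k odd]. Integrating term-by-term (or equivalently evaluating the antiderivative F(x) = x^6/6 - 3*x^5/5 + 5*x^4/4 - 8*x^3/3 + 2*x^2 at the endpoints):
  F(1) − F(−1) = 3/20 − (401/60) = -98/15.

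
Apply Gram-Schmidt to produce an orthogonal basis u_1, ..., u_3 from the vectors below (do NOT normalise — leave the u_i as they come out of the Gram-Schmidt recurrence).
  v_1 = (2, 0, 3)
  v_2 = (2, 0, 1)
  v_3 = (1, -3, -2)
Orthogonal basis:
  u_1 = (2, 0, 3)
  u_2 = (12/13, 0, -8/13)
  u_3 = (0, -3, 0)

Apply the Gram-Schmidt recurrence
  u_1 = v_1
  u_i = v_i − Σ_{j<i} ((v_i · u_j) / (u_j · u_j)) · u_j.

Step by step this gives:
  u_1 = (2, 0, 3)
  u_2 = (12/13, 0, -8/13)
  u_3 = (0, -3, 0)

Orthogonality check:
  u_2 · u_1 = 0 (should be 0)
  u_3 · u_1 = 0 (should be 0)
  u_3 · u_2 = 0 (should be 0)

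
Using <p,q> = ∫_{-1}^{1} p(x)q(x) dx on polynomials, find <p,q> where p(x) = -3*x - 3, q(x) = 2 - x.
<p,q> = -10

Expand the product: p(x)·q(x) = 3*x^2 - 3*x - 6.
∫_{-1}^{1} of each monomial x^k gives [2/(k+1) if k even, 0 if k odd]. Integrating term-by-term (or equivalently evaluating the antiderivative F(x) = x^3 - 3*x^2/2 - 6*x at the endpoints):
  F(1) − F(−1) = -13/2 − (7/2) = -10.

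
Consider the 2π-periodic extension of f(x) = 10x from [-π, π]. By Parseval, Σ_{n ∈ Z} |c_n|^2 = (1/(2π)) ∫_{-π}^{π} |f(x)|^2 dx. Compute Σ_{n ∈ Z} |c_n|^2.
Σ |c_n|^2 = 100π^2/3

Expand and integrate term by term over [-π, π]:
  ∫ (10x)^2 dx = 100·(2π^3/3); ∫ 2·10·(0)·x dx = 0 (odd integrand); ∫ 0^2 dx = 0·2π.
So (1/(2π)) ∫_{-π}^{π} (10x)^2 dx = 100π^2/3 + 0 = 100π^2/3.
Parseval ⇒ Σ |c_n|^2 = 100π^2/3.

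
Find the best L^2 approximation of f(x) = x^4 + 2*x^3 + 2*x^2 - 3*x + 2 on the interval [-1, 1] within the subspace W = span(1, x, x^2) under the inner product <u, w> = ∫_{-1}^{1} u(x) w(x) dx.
g(x) = 20*x^2/7 - 9*x/5 + 67/35

The best approximation g ∈ W is the orthogonal projection of f onto W. Writing g = a_0 + a_1 x + a_2 x^2, the coefficients solve the normal equations G · a = b where
  G_{ij} = <φ_i, φ_j> and b_i = <f, φ_i>, with φ_0 = 1, φ_1 = x, φ_2 = x^2.
G =
  [2, 0, 2/3]
  [0, 2/3, 0]
  [2/3, 0, 2/5],
b = (86/15, -6/5, 254/105).
Solving gives a_0 = 67/35, a_1 = -9/5, a_2 = 20/7, so
  g(x) = 20*x^2/7 - 9*x/5 + 67/35.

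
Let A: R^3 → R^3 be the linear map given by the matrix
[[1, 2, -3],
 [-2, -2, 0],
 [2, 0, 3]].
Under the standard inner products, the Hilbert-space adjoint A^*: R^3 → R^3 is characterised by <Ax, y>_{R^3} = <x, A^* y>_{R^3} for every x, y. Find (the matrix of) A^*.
A^* = A^T =
[[1, -2, 2],
 [2, -2, 0],
 [-3, 0, 3]]

For real matrices with standard dot products, the defining identity <Ax, y> = <x, A^* y> gives (Ax)^T y = x^T (A^*) y, i.e. x^T A^T y = x^T (A^*) y. Since this holds for all x, y, we must have A^* = A^T. Therefore
A^* =
[[1, -2, 2],
 [2, -2, 0],
 [-3, 0, 3]].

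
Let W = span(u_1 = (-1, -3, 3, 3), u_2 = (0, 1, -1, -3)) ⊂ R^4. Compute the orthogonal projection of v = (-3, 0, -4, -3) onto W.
proj_W(v) = (3/83, 103/83, -103/83, -291/83)

Set up U = [u_1 | ... | u_2] ∈ R^(4×2). The projector onto W = col(U) is P = U (U^T U)^(-1) U^T.
Compute U^T U =
  [28, -15]
  [-15, 11],
and U^T v = (-18, 13).
Solve U^T U · c = U^T v for the coefficients: c = (-3/83, 94/83). The projection is proj_W(v) = U c.
Check: (v - proj_W(v)) · u_1 = 0  (should be 0).
Check: (v - proj_W(v)) · u_2 = 0  (should be 0).
Result: proj_W(v) = (3/83, 103/83, -103/83, -291/83).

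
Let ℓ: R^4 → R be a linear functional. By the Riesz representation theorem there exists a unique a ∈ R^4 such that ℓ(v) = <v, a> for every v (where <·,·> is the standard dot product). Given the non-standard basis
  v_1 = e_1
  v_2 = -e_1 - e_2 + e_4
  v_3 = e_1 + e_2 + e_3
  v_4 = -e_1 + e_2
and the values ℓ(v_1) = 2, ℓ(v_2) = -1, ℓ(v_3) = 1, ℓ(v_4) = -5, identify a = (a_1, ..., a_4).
a = (2, -3, 2, -2)

Write a = (a_1, ..., a_4) in the standard basis. For each basis vector v_i, ℓ(v_i) = <v_i, a> is a linear equation in the a_j's. Collect the n equations into a matrix system V a = ℓ, where row i of V is v_i (expressed in the standard basis). Since V is invertible (lower-triangular with 1s on the diagonal, up to permutation), solve by back-substitution:
  V =
[[1, 0, 0, 0],
 [-1, -1, 0, 1],
 [1, 1, 1, 0],
 [-1, 1, 0, 0]]
  V a = (2, -1, 1, -5)
Solving gives a = (2, -3, 2, -2).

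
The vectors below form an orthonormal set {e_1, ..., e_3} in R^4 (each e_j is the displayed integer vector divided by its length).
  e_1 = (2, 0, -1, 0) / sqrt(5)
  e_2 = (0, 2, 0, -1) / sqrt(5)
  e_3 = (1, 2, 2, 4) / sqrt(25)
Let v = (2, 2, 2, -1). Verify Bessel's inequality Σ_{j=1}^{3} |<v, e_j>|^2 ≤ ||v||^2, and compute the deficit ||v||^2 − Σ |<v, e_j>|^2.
Σ |<v, e_j>|^2 = 181/25; ||v||^2 = 13; deficit = 144/25

Write each e_j = u_j / sqrt(<u_j, u_j>) where u_j is the displayed integer vector. Then <v, e_j> = <v, u_j> / sqrt(<u_j, u_j>), so |<v, e_j>|^2 = <v, u_j>^2 / <u_j, u_j>.
Coefficients: <v, e_1> = 2/sqrt(5), <v, e_2> = 5/sqrt(5), <v, e_3> = 6/sqrt(25).
Square and sum: Σ |<v, e_j>|^2 = 181/25.
Compute ||v||^2 = v·v = 13.
Deficit = 13 − 181/25 = 144/25 ≥ 0, confirming Bessel's inequality. (The deficit equals ||v − Σ <v,e_j> e_j||^2, the squared distance from v to span{e_j}.)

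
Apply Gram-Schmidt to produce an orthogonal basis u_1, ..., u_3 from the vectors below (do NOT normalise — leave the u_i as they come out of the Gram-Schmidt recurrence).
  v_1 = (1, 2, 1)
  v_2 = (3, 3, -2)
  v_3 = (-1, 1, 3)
Orthogonal basis:
  u_1 = (1, 2, 1)
  u_2 = (11/6, 2/3, -19/6)
  u_3 = (-21/83, 15/83, -9/83)

Apply the Gram-Schmidt recurrence
  u_1 = v_1
  u_i = v_i − Σ_{j<i} ((v_i · u_j) / (u_j · u_j)) · u_j.

Step by step this gives:
  u_1 = (1, 2, 1)
  u_2 = (11/6, 2/3, -19/6)
  u_3 = (-21/83, 15/83, -9/83)

Orthogonality check:
  u_2 · u_1 = 0 (should be 0)
  u_3 · u_1 = 0 (should be 0)
  u_3 · u_2 = 0 (should be 0)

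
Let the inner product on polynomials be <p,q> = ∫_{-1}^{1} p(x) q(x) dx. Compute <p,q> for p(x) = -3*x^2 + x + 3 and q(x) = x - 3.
<p,q> = -34/3

Expand the product: p(x)·q(x) = -3*x^3 + 10*x^2 - 9.
∫_{-1}^{1} of each monomial x^k gives [2/(k+1) if k even, 0 if k odd]. Integrating term-by-term (or equivalently evaluating the antiderivative F(x) = -3*x^4/4 + 10*x^3/3 - 9*x at the endpoints):
  F(1) − F(−1) = -77/12 − (59/12) = -34/3.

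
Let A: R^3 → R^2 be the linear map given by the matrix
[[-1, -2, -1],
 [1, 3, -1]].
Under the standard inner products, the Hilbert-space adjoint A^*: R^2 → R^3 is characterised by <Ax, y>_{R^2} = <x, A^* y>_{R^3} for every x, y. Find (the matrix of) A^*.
A^* = A^T =
[[-1, 1],
 [-2, 3],
 [-1, -1]]

For real matrices with standard dot products, the defining identity <Ax, y> = <x, A^* y> gives (Ax)^T y = x^T (A^*) y, i.e. x^T A^T y = x^T (A^*) y. Since this holds for all x, y, we must have A^* = A^T. Therefore
A^* =
[[-1, 1],
 [-2, 3],
 [-1, -1]].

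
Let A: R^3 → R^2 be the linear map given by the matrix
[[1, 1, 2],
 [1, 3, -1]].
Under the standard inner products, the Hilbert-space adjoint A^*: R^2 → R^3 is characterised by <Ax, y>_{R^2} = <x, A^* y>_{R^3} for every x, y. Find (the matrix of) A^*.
A^* = A^T =
[[1, 1],
 [1, 3],
 [2, -1]]

For real matrices with standard dot products, the defining identity <Ax, y> = <x, A^* y> gives (Ax)^T y = x^T (A^*) y, i.e. x^T A^T y = x^T (A^*) y. Since this holds for all x, y, we must have A^* = A^T. Therefore
A^* =
[[1, 1],
 [1, 3],
 [2, -1]].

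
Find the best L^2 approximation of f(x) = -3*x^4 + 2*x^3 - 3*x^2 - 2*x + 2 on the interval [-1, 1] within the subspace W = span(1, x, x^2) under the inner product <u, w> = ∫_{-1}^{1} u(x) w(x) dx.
g(x) = -39*x^2/7 - 4*x/5 + 79/35

The best approximation g ∈ W is the orthogonal projection of f onto W. Writing g = a_0 + a_1 x + a_2 x^2, the coefficients solve the normal equations G · a = b where
  G_{ij} = <φ_i, φ_j> and b_i = <f, φ_i>, with φ_0 = 1, φ_1 = x, φ_2 = x^2.
G =
  [2, 0, 2/3]
  [0, 2/3, 0]
  [2/3, 0, 2/5],
b = (4/5, -8/15, -76/105).
Solving gives a_0 = 79/35, a_1 = -4/5, a_2 = -39/7, so
  g(x) = -39*x^2/7 - 4*x/5 + 79/35.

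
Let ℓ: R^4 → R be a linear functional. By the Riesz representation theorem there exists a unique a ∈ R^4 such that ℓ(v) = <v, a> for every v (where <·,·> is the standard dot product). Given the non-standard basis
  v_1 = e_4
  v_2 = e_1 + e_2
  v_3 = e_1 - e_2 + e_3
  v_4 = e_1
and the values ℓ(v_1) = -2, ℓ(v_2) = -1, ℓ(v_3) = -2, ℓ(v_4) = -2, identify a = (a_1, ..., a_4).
a = (-2, 1, 1, -2)

Write a = (a_1, ..., a_4) in the standard basis. For each basis vector v_i, ℓ(v_i) = <v_i, a> is a linear equation in the a_j's. Collect the n equations into a matrix system V a = ℓ, where row i of V is v_i (expressed in the standard basis). Since V is invertible (lower-triangular with 1s on the diagonal, up to permutation), solve by back-substitution:
  V =
[[0, 0, 0, 1],
 [1, 1, 0, 0],
 [1, -1, 1, 0],
 [1, 0, 0, 0]]
  V a = (-2, -1, -2, -2)
Solving gives a = (-2, 1, 1, -2).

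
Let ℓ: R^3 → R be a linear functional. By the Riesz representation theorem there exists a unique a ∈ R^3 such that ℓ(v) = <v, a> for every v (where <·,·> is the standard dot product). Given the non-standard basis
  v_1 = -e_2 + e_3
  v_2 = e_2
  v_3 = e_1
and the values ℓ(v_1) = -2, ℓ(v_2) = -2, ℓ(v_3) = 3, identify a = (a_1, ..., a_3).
a = (3, -2, -4)

Write a = (a_1, ..., a_3) in the standard basis. For each basis vector v_i, ℓ(v_i) = <v_i, a> is a linear equation in the a_j's. Collect the n equations into a matrix system V a = ℓ, where row i of V is v_i (expressed in the standard basis). Since V is invertible (lower-triangular with 1s on the diagonal, up to permutation), solve by back-substitution:
  V =
[[0, -1, 1],
 [0, 1, 0],
 [1, 0, 0]]
  V a = (-2, -2, 3)
Solving gives a = (3, -2, -4).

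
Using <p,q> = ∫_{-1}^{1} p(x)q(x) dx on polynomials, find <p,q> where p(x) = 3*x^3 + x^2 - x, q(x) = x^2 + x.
<p,q> = 14/15

Expand the product: p(x)·q(x) = 3*x^5 + 4*x^4 - x^2.
∫_{-1}^{1} of each monomial x^k gives [2/(k+1) if k even, 0 if k odd]. Integrating term-by-term (or equivalently evaluating the antiderivative F(x) = x^6/2 + 4*x^5/5 - x^3/3 at the endpoints):
  F(1) − F(−1) = 29/30 − (1/30) = 14/15.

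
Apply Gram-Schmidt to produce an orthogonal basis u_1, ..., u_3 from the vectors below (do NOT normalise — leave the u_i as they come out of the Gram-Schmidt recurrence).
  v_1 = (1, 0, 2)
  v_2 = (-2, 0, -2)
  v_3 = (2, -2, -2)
Orthogonal basis:
  u_1 = (1, 0, 2)
  u_2 = (-4/5, 0, 2/5)
  u_3 = (0, -2, 0)

Apply the Gram-Schmidt recurrence
  u_1 = v_1
  u_i = v_i − Σ_{j<i} ((v_i · u_j) / (u_j · u_j)) · u_j.

Step by step this gives:
  u_1 = (1, 0, 2)
  u_2 = (-4/5, 0, 2/5)
  u_3 = (0, -2, 0)

Orthogonality check:
  u_2 · u_1 = 0 (should be 0)
  u_3 · u_1 = 0 (should be 0)
  u_3 · u_2 = 0 (should be 0)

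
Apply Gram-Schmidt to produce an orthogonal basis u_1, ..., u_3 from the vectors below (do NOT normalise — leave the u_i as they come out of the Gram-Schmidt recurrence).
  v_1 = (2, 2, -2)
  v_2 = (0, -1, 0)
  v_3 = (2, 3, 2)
Orthogonal basis:
  u_1 = (2, 2, -2)
  u_2 = (1/3, -2/3, -1/3)
  u_3 = (2, 0, 2)

Apply the Gram-Schmidt recurrence
  u_1 = v_1
  u_i = v_i − Σ_{j<i} ((v_i · u_j) / (u_j · u_j)) · u_j.

Step by step this gives:
  u_1 = (2, 2, -2)
  u_2 = (1/3, -2/3, -1/3)
  u_3 = (2, 0, 2)

Orthogonality check:
  u_2 · u_1 = 0 (should be 0)
  u_3 · u_1 = 0 (should be 0)
  u_3 · u_2 = 0 (should be 0)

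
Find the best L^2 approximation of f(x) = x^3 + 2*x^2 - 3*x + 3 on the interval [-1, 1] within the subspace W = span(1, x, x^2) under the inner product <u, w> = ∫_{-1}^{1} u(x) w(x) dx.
g(x) = 2*x^2 - 12*x/5 + 3

The best approximation g ∈ W is the orthogonal projection of f onto W. Writing g = a_0 + a_1 x + a_2 x^2, the coefficients solve the normal equations G · a = b where
  G_{ij} = <φ_i, φ_j> and b_i = <f, φ_i>, with φ_0 = 1, φ_1 = x, φ_2 = x^2.
G =
  [2, 0, 2/3]
  [0, 2/3, 0]
  [2/3, 0, 2/5],
b = (22/3, -8/5, 14/5).
Solving gives a_0 = 3, a_1 = -12/5, a_2 = 2, so
  g(x) = 2*x^2 - 12*x/5 + 3.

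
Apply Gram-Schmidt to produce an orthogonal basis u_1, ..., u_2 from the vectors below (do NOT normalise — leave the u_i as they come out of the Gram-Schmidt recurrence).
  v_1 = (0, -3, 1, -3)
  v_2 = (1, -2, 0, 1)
Orthogonal basis:
  u_1 = (0, -3, 1, -3)
  u_2 = (1, -29/19, -3/19, 28/19)

Apply the Gram-Schmidt recurrence
  u_1 = v_1
  u_i = v_i − Σ_{j<i} ((v_i · u_j) / (u_j · u_j)) · u_j.

Step by step this gives:
  u_1 = (0, -3, 1, -3)
  u_2 = (1, -29/19, -3/19, 28/19)

Orthogonality check:
  u_2 · u_1 = 0 (should be 0)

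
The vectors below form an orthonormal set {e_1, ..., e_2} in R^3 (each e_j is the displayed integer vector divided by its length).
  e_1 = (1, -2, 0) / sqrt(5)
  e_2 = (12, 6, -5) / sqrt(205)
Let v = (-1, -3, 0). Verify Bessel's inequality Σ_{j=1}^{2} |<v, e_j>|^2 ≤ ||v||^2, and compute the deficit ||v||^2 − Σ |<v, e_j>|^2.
Σ |<v, e_j>|^2 = 385/41; ||v||^2 = 10; deficit = 25/41

Write each e_j = u_j / sqrt(<u_j, u_j>) where u_j is the displayed integer vector. Then <v, e_j> = <v, u_j> / sqrt(<u_j, u_j>), so |<v, e_j>|^2 = <v, u_j>^2 / <u_j, u_j>.
Coefficients: <v, e_1> = 5/sqrt(5), <v, e_2> = -30/sqrt(205).
Square and sum: Σ |<v, e_j>|^2 = 385/41.
Compute ||v||^2 = v·v = 10.
Deficit = 10 − 385/41 = 25/41 ≥ 0, confirming Bessel's inequality. (The deficit equals ||v − Σ <v,e_j> e_j||^2, the squared distance from v to span{e_j}.)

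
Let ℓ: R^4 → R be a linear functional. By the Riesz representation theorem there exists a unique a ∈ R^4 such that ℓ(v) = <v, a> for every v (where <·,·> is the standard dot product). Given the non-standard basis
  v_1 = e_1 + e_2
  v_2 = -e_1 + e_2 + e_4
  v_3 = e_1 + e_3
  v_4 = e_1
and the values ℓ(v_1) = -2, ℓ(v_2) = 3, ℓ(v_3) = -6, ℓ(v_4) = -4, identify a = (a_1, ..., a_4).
a = (-4, 2, -2, -3)

Write a = (a_1, ..., a_4) in the standard basis. For each basis vector v_i, ℓ(v_i) = <v_i, a> is a linear equation in the a_j's. Collect the n equations into a matrix system V a = ℓ, where row i of V is v_i (expressed in the standard basis). Since V is invertible (lower-triangular with 1s on the diagonal, up to permutation), solve by back-substitution:
  V =
[[1, 1, 0, 0],
 [-1, 1, 0, 1],
 [1, 0, 1, 0],
 [1, 0, 0, 0]]
  V a = (-2, 3, -6, -4)
Solving gives a = (-4, 2, -2, -3).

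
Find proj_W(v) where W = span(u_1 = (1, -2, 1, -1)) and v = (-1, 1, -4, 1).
proj_W(v) = (-8/7, 16/7, -8/7, 8/7)

Set up U = [u_1 | ... | u_1] ∈ R^(4×1). The projector onto W = col(U) is P = U (U^T U)^(-1) U^T.
Compute U^T U =
  [7],
and U^T v = (-8).
Solve U^T U · c = U^T v for the coefficients: c = (-8/7). The projection is proj_W(v) = U c.
Check: (v - proj_W(v)) · u_1 = 0  (should be 0).
Result: proj_W(v) = (-8/7, 16/7, -8/7, 8/7).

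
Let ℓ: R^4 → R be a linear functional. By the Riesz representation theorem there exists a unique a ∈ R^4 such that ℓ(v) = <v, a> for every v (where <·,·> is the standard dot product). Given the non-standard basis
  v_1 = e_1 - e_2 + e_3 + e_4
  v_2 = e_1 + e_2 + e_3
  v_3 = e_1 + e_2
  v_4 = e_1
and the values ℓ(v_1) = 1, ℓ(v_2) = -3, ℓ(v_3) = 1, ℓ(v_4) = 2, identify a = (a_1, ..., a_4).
a = (2, -1, -4, 2)

Write a = (a_1, ..., a_4) in the standard basis. For each basis vector v_i, ℓ(v_i) = <v_i, a> is a linear equation in the a_j's. Collect the n equations into a matrix system V a = ℓ, where row i of V is v_i (expressed in the standard basis). Since V is invertible (lower-triangular with 1s on the diagonal, up to permutation), solve by back-substitution:
  V =
[[1, -1, 1, 1],
 [1, 1, 1, 0],
 [1, 1, 0, 0],
 [1, 0, 0, 0]]
  V a = (1, -3, 1, 2)
Solving gives a = (2, -1, -4, 2).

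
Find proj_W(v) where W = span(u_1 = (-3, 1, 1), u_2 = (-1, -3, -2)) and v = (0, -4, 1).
proj_W(v) = (-19/75, -167/75, -23/15)

Set up U = [u_1 | ... | u_2] ∈ R^(3×2). The projector onto W = col(U) is P = U (U^T U)^(-1) U^T.
Compute U^T U =
  [11, -2]
  [-2, 14],
and U^T v = (-3, 10).
Solve U^T U · c = U^T v for the coefficients: c = (-11/75, 52/75). The projection is proj_W(v) = U c.
Check: (v - proj_W(v)) · u_1 = 0  (should be 0).
Check: (v - proj_W(v)) · u_2 = 0  (should be 0).
Result: proj_W(v) = (-19/75, -167/75, -23/15).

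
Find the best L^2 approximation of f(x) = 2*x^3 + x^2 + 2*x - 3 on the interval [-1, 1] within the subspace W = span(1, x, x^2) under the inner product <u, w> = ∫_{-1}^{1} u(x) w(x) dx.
g(x) = x^2 + 16*x/5 - 3

The best approximation g ∈ W is the orthogonal projection of f onto W. Writing g = a_0 + a_1 x + a_2 x^2, the coefficients solve the normal equations G · a = b where
  G_{ij} = <φ_i, φ_j> and b_i = <f, φ_i>, with φ_0 = 1, φ_1 = x, φ_2 = x^2.
G =
  [2, 0, 2/3]
  [0, 2/3, 0]
  [2/3, 0, 2/5],
b = (-16/3, 32/15, -8/5).
Solving gives a_0 = -3, a_1 = 16/5, a_2 = 1, so
  g(x) = x^2 + 16*x/5 - 3.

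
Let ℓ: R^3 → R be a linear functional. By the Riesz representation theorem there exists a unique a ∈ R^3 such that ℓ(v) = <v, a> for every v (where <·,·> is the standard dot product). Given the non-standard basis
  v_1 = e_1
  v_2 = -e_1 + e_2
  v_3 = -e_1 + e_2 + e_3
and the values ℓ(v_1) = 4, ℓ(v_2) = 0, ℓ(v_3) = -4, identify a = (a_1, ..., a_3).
a = (4, 4, -4)

Write a = (a_1, ..., a_3) in the standard basis. For each basis vector v_i, ℓ(v_i) = <v_i, a> is a linear equation in the a_j's. Collect the n equations into a matrix system V a = ℓ, where row i of V is v_i (expressed in the standard basis). Since V is invertible (lower-triangular with 1s on the diagonal, up to permutation), solve by back-substitution:
  V =
[[1, 0, 0],
 [-1, 1, 0],
 [-1, 1, 1]]
  V a = (4, 0, -4)
Solving gives a = (4, 4, -4).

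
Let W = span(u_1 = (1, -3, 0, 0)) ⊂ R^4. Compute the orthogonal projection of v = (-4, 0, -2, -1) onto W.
proj_W(v) = (-2/5, 6/5, 0, 0)

Set up U = [u_1 | ... | u_1] ∈ R^(4×1). The projector onto W = col(U) is P = U (U^T U)^(-1) U^T.
Compute U^T U =
  [10],
and U^T v = (-4).
Solve U^T U · c = U^T v for the coefficients: c = (-2/5). The projection is proj_W(v) = U c.
Check: (v - proj_W(v)) · u_1 = 0  (should be 0).
Result: proj_W(v) = (-2/5, 6/5, 0, 0).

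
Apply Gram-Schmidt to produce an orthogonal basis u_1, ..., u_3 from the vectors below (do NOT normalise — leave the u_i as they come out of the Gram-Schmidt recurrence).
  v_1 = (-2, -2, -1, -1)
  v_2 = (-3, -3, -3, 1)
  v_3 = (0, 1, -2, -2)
Orthogonal basis:
  u_1 = (-2, -2, -1, -1)
  u_2 = (-1/5, -1/5, -8/5, 12/5)
  u_3 = (5/14, 19/14, -15/7, -9/7)

Apply the Gram-Schmidt recurrence
  u_1 = v_1
  u_i = v_i − Σ_{j<i} ((v_i · u_j) / (u_j · u_j)) · u_j.

Step by step this gives:
  u_1 = (-2, -2, -1, -1)
  u_2 = (-1/5, -1/5, -8/5, 12/5)
  u_3 = (5/14, 19/14, -15/7, -9/7)

Orthogonality check:
  u_2 · u_1 = 0 (should be 0)
  u_3 · u_1 = 0 (should be 0)
  u_3 · u_2 = 0 (should be 0)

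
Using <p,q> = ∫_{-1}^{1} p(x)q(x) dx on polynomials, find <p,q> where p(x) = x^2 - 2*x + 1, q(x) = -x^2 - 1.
<p,q> = -56/15

Expand the product: p(x)·q(x) = -x^4 + 2*x^3 - 2*x^2 + 2*x - 1.
∫_{-1}^{1} of each monomial x^k gives [2/(k+1) if k even, 0 if k odd]. Integrating term-by-term (or equivalently evaluating the antiderivative F(x) = -x^5/5 + x^4/2 - 2*x^3/3 + x^2 - x at the endpoints):
  F(1) − F(−1) = -11/30 − (101/30) = -56/15.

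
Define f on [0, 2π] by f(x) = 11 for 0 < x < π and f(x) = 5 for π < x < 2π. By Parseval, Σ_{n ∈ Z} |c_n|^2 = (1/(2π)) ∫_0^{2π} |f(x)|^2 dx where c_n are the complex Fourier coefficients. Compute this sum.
Σ |c_n|^2 = 73

Parseval equates the L^2 energy of f (normalised by 1/(2π)) with the ℓ^2 sum of its Fourier coefficients: (1/(2π)) ∫_0^{2π} |f|^2 = Σ |c_n|^2.
Compute the left side: (1/(2π)) [∫_0^π 11^2 dx + ∫_π^{2π} 5^2 dx] = (1/(2π)) · (121π + 25π) = (121 + 25)/2 = 73.
So Σ_{n ∈ Z} |c_n|^2 = 73.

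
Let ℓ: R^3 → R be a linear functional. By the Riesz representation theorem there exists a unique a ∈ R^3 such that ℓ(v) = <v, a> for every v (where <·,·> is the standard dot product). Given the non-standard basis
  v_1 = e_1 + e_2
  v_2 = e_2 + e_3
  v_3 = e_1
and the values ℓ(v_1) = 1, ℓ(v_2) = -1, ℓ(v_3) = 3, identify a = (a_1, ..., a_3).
a = (3, -2, 1)

Write a = (a_1, ..., a_3) in the standard basis. For each basis vector v_i, ℓ(v_i) = <v_i, a> is a linear equation in the a_j's. Collect the n equations into a matrix system V a = ℓ, where row i of V is v_i (expressed in the standard basis). Since V is invertible (lower-triangular with 1s on the diagonal, up to permutation), solve by back-substitution:
  V =
[[1, 1, 0],
 [0, 1, 1],
 [1, 0, 0]]
  V a = (1, -1, 3)
Solving gives a = (3, -2, 1).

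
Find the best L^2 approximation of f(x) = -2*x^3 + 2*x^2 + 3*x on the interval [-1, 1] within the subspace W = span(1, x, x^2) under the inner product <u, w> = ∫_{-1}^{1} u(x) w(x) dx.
g(x) = 2*x^2 + 9*x/5

The best approximation g ∈ W is the orthogonal projection of f onto W. Writing g = a_0 + a_1 x + a_2 x^2, the coefficients solve the normal equations G · a = b where
  G_{ij} = <φ_i, φ_j> and b_i = <f, φ_i>, with φ_0 = 1, φ_1 = x, φ_2 = x^2.
G =
  [2, 0, 2/3]
  [0, 2/3, 0]
  [2/3, 0, 2/5],
b = (4/3, 6/5, 4/5).
Solving gives a_0 = 0, a_1 = 9/5, a_2 = 2, so
  g(x) = 2*x^2 + 9*x/5.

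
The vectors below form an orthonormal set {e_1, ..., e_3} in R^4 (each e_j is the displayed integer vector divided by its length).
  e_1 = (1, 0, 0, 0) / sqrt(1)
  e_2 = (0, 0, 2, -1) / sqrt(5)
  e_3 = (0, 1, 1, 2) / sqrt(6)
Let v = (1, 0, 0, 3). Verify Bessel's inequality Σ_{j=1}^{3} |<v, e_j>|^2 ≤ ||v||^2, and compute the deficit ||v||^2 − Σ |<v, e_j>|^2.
Σ |<v, e_j>|^2 = 44/5; ||v||^2 = 10; deficit = 6/5

Write each e_j = u_j / sqrt(<u_j, u_j>) where u_j is the displayed integer vector. Then <v, e_j> = <v, u_j> / sqrt(<u_j, u_j>), so |<v, e_j>|^2 = <v, u_j>^2 / <u_j, u_j>.
Coefficients: <v, e_1> = 1/sqrt(1), <v, e_2> = -3/sqrt(5), <v, e_3> = 6/sqrt(6).
Square and sum: Σ |<v, e_j>|^2 = 44/5.
Compute ||v||^2 = v·v = 10.
Deficit = 10 − 44/5 = 6/5 ≥ 0, confirming Bessel's inequality. (The deficit equals ||v − Σ <v,e_j> e_j||^2, the squared distance from v to span{e_j}.)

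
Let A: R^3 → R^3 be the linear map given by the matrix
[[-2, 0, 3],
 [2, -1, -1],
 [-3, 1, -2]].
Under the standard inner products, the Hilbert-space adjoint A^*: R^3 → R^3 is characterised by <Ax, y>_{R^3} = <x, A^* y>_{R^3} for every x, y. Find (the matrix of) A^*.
A^* = A^T =
[[-2, 2, -3],
 [0, -1, 1],
 [3, -1, -2]]

For real matrices with standard dot products, the defining identity <Ax, y> = <x, A^* y> gives (Ax)^T y = x^T (A^*) y, i.e. x^T A^T y = x^T (A^*) y. Since this holds for all x, y, we must have A^* = A^T. Therefore
A^* =
[[-2, 2, -3],
 [0, -1, 1],
 [3, -1, -2]].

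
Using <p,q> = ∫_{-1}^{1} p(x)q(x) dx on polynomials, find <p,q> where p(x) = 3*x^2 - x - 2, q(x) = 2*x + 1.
<p,q> = -10/3

Expand the product: p(x)·q(x) = 6*x^3 + x^2 - 5*x - 2.
∫_{-1}^{1} of each monomial x^k gives [2/(k+1) if k even, 0 if k odd]. Integrating term-by-term (or equivalently evaluating the antiderivative F(x) = 3*x^4/2 + x^3/3 - 5*x^2/2 - 2*x at the endpoints):
  F(1) − F(−1) = -8/3 − (2/3) = -10/3.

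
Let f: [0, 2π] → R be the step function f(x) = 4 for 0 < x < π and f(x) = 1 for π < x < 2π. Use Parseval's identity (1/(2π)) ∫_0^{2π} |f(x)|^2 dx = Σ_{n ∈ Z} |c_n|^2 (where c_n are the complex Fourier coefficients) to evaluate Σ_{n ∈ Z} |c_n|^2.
Σ |c_n|^2 = 17/2

Parseval equates the L^2 energy of f (normalised by 1/(2π)) with the ℓ^2 sum of its Fourier coefficients: (1/(2π)) ∫_0^{2π} |f|^2 = Σ |c_n|^2.
Compute the left side: (1/(2π)) [∫_0^π 4^2 dx + ∫_π^{2π} 1^2 dx] = (1/(2π)) · (16π + 1π) = (16 + 1)/2 = 17/2.
So Σ_{n ∈ Z} |c_n|^2 = 17/2.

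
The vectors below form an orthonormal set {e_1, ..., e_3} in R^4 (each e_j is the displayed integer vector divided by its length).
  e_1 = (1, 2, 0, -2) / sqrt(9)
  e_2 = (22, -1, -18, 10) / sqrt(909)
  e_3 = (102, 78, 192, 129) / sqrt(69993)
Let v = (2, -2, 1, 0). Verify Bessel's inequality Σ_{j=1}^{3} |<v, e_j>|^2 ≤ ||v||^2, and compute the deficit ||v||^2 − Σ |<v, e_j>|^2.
Σ |<v, e_j>|^2 = 164/77; ||v||^2 = 9; deficit = 529/77

Write each e_j = u_j / sqrt(<u_j, u_j>) where u_j is the displayed integer vector. Then <v, e_j> = <v, u_j> / sqrt(<u_j, u_j>), so |<v, e_j>|^2 = <v, u_j>^2 / <u_j, u_j>.
Coefficients: <v, e_1> = -2/sqrt(9), <v, e_2> = 28/sqrt(909), <v, e_3> = 240/sqrt(69993).
Square and sum: Σ |<v, e_j>|^2 = 164/77.
Compute ||v||^2 = v·v = 9.
Deficit = 9 − 164/77 = 529/77 ≥ 0, confirming Bessel's inequality. (The deficit equals ||v − Σ <v,e_j> e_j||^2, the squared distance from v to span{e_j}.)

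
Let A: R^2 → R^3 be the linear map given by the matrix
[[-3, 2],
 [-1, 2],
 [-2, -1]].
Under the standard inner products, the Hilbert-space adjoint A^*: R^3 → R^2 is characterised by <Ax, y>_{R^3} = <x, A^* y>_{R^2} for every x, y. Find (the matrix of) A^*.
A^* = A^T =
[[-3, -1, -2],
 [2, 2, -1]]

For real matrices with standard dot products, the defining identity <Ax, y> = <x, A^* y> gives (Ax)^T y = x^T (A^*) y, i.e. x^T A^T y = x^T (A^*) y. Since this holds for all x, y, we must have A^* = A^T. Therefore
A^* =
[[-3, -1, -2],
 [2, 2, -1]].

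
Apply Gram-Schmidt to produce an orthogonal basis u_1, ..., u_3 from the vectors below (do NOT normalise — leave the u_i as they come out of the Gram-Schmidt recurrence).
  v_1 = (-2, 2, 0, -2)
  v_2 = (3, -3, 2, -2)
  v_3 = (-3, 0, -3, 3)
Orthogonal basis:
  u_1 = (-2, 2, 0, -2)
  u_2 = (5/3, -5/3, 2, -10/3)
  u_3 = (-81/62, -105/62, -30/31, -12/31)

Apply the Gram-Schmidt recurrence
  u_1 = v_1
  u_i = v_i − Σ_{j<i} ((v_i · u_j) / (u_j · u_j)) · u_j.

Step by step this gives:
  u_1 = (-2, 2, 0, -2)
  u_2 = (5/3, -5/3, 2, -10/3)
  u_3 = (-81/62, -105/62, -30/31, -12/31)

Orthogonality check:
  u_2 · u_1 = 0 (should be 0)
  u_3 · u_1 = 0 (should be 0)
  u_3 · u_2 = 0 (should be 0)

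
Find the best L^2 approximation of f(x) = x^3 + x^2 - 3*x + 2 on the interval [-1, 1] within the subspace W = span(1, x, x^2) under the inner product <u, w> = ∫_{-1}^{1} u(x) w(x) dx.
g(x) = x^2 - 12*x/5 + 2

The best approximation g ∈ W is the orthogonal projection of f onto W. Writing g = a_0 + a_1 x + a_2 x^2, the coefficients solve the normal equations G · a = b where
  G_{ij} = <φ_i, φ_j> and b_i = <f, φ_i>, with φ_0 = 1, φ_1 = x, φ_2 = x^2.
G =
  [2, 0, 2/3]
  [0, 2/3, 0]
  [2/3, 0, 2/5],
b = (14/3, -8/5, 26/15).
Solving gives a_0 = 2, a_1 = -12/5, a_2 = 1, so
  g(x) = x^2 - 12*x/5 + 2.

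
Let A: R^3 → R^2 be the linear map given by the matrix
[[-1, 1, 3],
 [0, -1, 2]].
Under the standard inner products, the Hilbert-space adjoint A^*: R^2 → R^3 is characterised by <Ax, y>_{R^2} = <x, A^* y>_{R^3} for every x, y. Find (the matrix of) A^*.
A^* = A^T =
[[-1, 0],
 [1, -1],
 [3, 2]]

For real matrices with standard dot products, the defining identity <Ax, y> = <x, A^* y> gives (Ax)^T y = x^T (A^*) y, i.e. x^T A^T y = x^T (A^*) y. Since this holds for all x, y, we must have A^* = A^T. Therefore
A^* =
[[-1, 0],
 [1, -1],
 [3, 2]].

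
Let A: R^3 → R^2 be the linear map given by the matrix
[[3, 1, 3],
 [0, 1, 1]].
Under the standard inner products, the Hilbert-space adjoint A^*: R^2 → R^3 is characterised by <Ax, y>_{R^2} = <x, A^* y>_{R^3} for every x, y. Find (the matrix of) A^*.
A^* = A^T =
[[3, 0],
 [1, 1],
 [3, 1]]

For real matrices with standard dot products, the defining identity <Ax, y> = <x, A^* y> gives (Ax)^T y = x^T (A^*) y, i.e. x^T A^T y = x^T (A^*) y. Since this holds for all x, y, we must have A^* = A^T. Therefore
A^* =
[[3, 0],
 [1, 1],
 [3, 1]].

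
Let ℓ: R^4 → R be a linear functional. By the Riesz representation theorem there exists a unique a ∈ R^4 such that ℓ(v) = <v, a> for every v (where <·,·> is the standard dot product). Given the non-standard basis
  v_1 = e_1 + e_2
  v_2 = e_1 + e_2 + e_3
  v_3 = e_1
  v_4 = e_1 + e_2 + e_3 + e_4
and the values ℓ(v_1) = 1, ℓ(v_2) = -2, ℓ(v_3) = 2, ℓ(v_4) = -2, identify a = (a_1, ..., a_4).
a = (2, -1, -3, 0)

Write a = (a_1, ..., a_4) in the standard basis. For each basis vector v_i, ℓ(v_i) = <v_i, a> is a linear equation in the a_j's. Collect the n equations into a matrix system V a = ℓ, where row i of V is v_i (expressed in the standard basis). Since V is invertible (lower-triangular with 1s on the diagonal, up to permutation), solve by back-substitution:
  V =
[[1, 1, 0, 0],
 [1, 1, 1, 0],
 [1, 0, 0, 0],
 [1, 1, 1, 1]]
  V a = (1, -2, 2, -2)
Solving gives a = (2, -1, -3, 0).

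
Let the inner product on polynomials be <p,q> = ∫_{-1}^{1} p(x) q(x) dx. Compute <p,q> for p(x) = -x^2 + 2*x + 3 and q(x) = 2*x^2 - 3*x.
<p,q> = -4/5

Expand the product: p(x)·q(x) = -2*x^4 + 7*x^3 - 9*x.
∫_{-1}^{1} of each monomial x^k gives [2/(k+1) if k even, 0 if k odd]. Integrating term-by-term (or equivalently evaluating the antiderivative F(x) = -2*x^5/5 + 7*x^4/4 - 9*x^2/2 at the endpoints):
  F(1) − F(−1) = -63/20 − (-47/20) = -4/5.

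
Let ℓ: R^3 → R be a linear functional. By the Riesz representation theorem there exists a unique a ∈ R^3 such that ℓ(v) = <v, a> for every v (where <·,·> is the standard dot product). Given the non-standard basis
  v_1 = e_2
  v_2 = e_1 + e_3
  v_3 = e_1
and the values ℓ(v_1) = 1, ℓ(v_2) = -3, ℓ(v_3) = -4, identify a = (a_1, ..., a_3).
a = (-4, 1, 1)

Write a = (a_1, ..., a_3) in the standard basis. For each basis vector v_i, ℓ(v_i) = <v_i, a> is a linear equation in the a_j's. Collect the n equations into a matrix system V a = ℓ, where row i of V is v_i (expressed in the standard basis). Since V is invertible (lower-triangular with 1s on the diagonal, up to permutation), solve by back-substitution:
  V =
[[0, 1, 0],
 [1, 0, 1],
 [1, 0, 0]]
  V a = (1, -3, -4)
Solving gives a = (-4, 1, 1).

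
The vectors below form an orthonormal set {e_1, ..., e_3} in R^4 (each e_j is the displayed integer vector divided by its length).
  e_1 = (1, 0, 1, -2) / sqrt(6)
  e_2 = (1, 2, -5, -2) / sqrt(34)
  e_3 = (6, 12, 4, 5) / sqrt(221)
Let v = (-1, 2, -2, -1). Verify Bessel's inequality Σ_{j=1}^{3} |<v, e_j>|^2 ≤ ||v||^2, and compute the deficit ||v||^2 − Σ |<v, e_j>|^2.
Σ |<v, e_j>|^2 = 269/39; ||v||^2 = 10; deficit = 121/39

Write each e_j = u_j / sqrt(<u_j, u_j>) where u_j is the displayed integer vector. Then <v, e_j> = <v, u_j> / sqrt(<u_j, u_j>), so |<v, e_j>|^2 = <v, u_j>^2 / <u_j, u_j>.
Coefficients: <v, e_1> = -1/sqrt(6), <v, e_2> = 15/sqrt(34), <v, e_3> = 5/sqrt(221).
Square and sum: Σ |<v, e_j>|^2 = 269/39.
Compute ||v||^2 = v·v = 10.
Deficit = 10 − 269/39 = 121/39 ≥ 0, confirming Bessel's inequality. (The deficit equals ||v − Σ <v,e_j> e_j||^2, the squared distance from v to span{e_j}.)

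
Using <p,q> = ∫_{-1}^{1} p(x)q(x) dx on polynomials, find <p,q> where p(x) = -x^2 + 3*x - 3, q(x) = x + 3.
<p,q> = -18

Expand the product: p(x)·q(x) = -x^3 + 6*x - 9.
∫_{-1}^{1} of each monomial x^k gives [2/(k+1) if k even, 0 if k odd]. Integrating term-by-term (or equivalently evaluating the antiderivative F(x) = -x^4/4 + 3*x^2 - 9*x at the endpoints):
  F(1) − F(−1) = -25/4 − (47/4) = -18.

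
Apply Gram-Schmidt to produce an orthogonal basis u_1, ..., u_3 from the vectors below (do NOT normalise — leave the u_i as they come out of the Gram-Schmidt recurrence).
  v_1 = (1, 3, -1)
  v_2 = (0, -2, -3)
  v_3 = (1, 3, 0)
Orthogonal basis:
  u_1 = (1, 3, -1)
  u_2 = (3/11, -13/11, -36/11)
  u_3 = (11/67, -3/67, 2/67)

Apply the Gram-Schmidt recurrence
  u_1 = v_1
  u_i = v_i − Σ_{j<i} ((v_i · u_j) / (u_j · u_j)) · u_j.

Step by step this gives:
  u_1 = (1, 3, -1)
  u_2 = (3/11, -13/11, -36/11)
  u_3 = (11/67, -3/67, 2/67)

Orthogonality check:
  u_2 · u_1 = 0 (should be 0)
  u_3 · u_1 = 0 (should be 0)
  u_3 · u_2 = 0 (should be 0)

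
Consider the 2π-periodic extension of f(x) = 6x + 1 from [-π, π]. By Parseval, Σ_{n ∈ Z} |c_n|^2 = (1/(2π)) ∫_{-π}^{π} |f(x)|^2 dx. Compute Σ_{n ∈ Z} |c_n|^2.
Σ |c_n|^2 = 12π^2 + 1

Expand and integrate term by term over [-π, π]:
  ∫ (6x)^2 dx = 36·(2π^3/3); ∫ 2·6·(1)·x dx = 0 (odd integrand); ∫ 1^2 dx = 1·2π.
So (1/(2π)) ∫_{-π}^{π} (6x + 1)^2 dx = 36π^2/3 + 1 = 12π^2 + 1.
Parseval ⇒ Σ |c_n|^2 = 12π^2 + 1.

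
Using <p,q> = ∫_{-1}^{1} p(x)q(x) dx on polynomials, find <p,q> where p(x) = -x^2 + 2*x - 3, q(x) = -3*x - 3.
<p,q> = 16

Expand the product: p(x)·q(x) = 3*x^3 - 3*x^2 + 3*x + 9.
∫_{-1}^{1} of each monomial x^k gives [2/(k+1) if k even, 0 if k odd]. Integrating term-by-term (or equivalently evaluating the antiderivative F(x) = 3*x^4/4 - x^3 + 3*x^2/2 + 9*x at the endpoints):
  F(1) − F(−1) = 41/4 − (-23/4) = 16.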